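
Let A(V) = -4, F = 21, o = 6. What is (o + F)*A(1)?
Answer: -108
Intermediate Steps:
(o + F)*A(1) = (6 + 21)*(-4) = 27*(-4) = -108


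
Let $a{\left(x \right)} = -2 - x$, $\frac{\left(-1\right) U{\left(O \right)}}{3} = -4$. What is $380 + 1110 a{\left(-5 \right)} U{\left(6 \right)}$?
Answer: $40340$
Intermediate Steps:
$U{\left(O \right)} = 12$ ($U{\left(O \right)} = \left(-3\right) \left(-4\right) = 12$)
$380 + 1110 a{\left(-5 \right)} U{\left(6 \right)} = 380 + 1110 \left(-2 - -5\right) 12 = 380 + 1110 \left(-2 + 5\right) 12 = 380 + 1110 \cdot 3 \cdot 12 = 380 + 1110 \cdot 36 = 380 + 39960 = 40340$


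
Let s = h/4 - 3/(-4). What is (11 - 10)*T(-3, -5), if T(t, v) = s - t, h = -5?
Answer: 5/2 ≈ 2.5000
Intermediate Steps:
s = -½ (s = -5/4 - 3/(-4) = -5*¼ - 3*(-¼) = -5/4 + ¾ = -½ ≈ -0.50000)
T(t, v) = -½ - t
(11 - 10)*T(-3, -5) = (11 - 10)*(-½ - 1*(-3)) = 1*(-½ + 3) = 1*(5/2) = 5/2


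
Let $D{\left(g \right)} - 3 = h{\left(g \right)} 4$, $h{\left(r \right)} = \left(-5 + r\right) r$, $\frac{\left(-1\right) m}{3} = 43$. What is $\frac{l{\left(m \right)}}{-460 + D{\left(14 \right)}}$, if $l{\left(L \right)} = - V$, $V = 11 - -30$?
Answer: $- \frac{41}{47} \approx -0.87234$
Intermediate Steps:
$m = -129$ ($m = \left(-3\right) 43 = -129$)
$V = 41$ ($V = 11 + 30 = 41$)
$h{\left(r \right)} = r \left(-5 + r\right)$
$D{\left(g \right)} = 3 + 4 g \left(-5 + g\right)$ ($D{\left(g \right)} = 3 + g \left(-5 + g\right) 4 = 3 + 4 g \left(-5 + g\right)$)
$l{\left(L \right)} = -41$ ($l{\left(L \right)} = \left(-1\right) 41 = -41$)
$\frac{l{\left(m \right)}}{-460 + D{\left(14 \right)}} = \frac{1}{-460 + \left(3 + 4 \cdot 14 \left(-5 + 14\right)\right)} \left(-41\right) = \frac{1}{-460 + \left(3 + 4 \cdot 14 \cdot 9\right)} \left(-41\right) = \frac{1}{-460 + \left(3 + 504\right)} \left(-41\right) = \frac{1}{-460 + 507} \left(-41\right) = \frac{1}{47} \left(-41\right) = - \frac{41}{47}$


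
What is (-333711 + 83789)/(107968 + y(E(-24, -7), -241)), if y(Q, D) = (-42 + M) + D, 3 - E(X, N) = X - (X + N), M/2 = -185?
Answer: -249922/107315 ≈ -2.3289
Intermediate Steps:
M = -370 (M = 2*(-185) = -370)
E(X, N) = 3 + N (E(X, N) = 3 - (X - (X + N)) = 3 - (X - (N + X)) = 3 - (X + (-N - X)) = 3 - (-1)*N = 3 + N)
y(Q, D) = -412 + D (y(Q, D) = (-42 - 370) + D = -412 + D)
(-333711 + 83789)/(107968 + y(E(-24, -7), -241)) = (-333711 + 83789)/(107968 + (-412 - 241)) = -249922/(107968 - 653) = -249922/107315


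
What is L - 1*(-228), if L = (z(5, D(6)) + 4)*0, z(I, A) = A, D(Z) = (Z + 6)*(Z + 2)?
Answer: 228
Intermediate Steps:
D(Z) = (2 + Z)*(6 + Z) (D(Z) = (6 + Z)*(2 + Z) = (2 + Z)*(6 + Z))
L = 0 (L = ((12 + 6² + 8*6) + 4)*0 = ((12 + 36 + 48) + 4)*0 = (96 + 4)*0 = 100*0 = 0)
L - 1*(-228) = 0 - 1*(-228) = 0 + 228 = 228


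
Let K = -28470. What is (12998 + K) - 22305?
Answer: -37777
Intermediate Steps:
(12998 + K) - 22305 = (12998 - 28470) - 22305 = -15472 - 22305 = -37777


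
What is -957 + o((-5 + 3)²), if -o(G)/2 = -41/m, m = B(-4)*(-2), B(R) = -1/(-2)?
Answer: -1039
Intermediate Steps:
B(R) = ½ (B(R) = -1*(-½) = ½)
m = -1 (m = (½)*(-2) = -1)
o(G) = -82 (o(G) = -(-82)/(-1) = -(-82)*(-1) = -2*41 = -82)
-957 + o((-5 + 3)²) = -957 - 82 = -1039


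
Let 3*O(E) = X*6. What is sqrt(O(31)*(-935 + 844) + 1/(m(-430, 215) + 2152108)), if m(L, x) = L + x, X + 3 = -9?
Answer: sqrt(10113325370004509)/2151893 ≈ 46.733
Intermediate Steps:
X = -12 (X = -3 - 9 = -12)
O(E) = -24 (O(E) = (-12*6)/3 = (1/3)*(-72) = -24)
sqrt(O(31)*(-935 + 844) + 1/(m(-430, 215) + 2152108)) = sqrt(-24*(-935 + 844) + 1/((-430 + 215) + 2152108)) = sqrt(-24*(-91) + 1/(-215 + 2152108)) = sqrt(2184 + 1/2151893) = sqrt(4699734313/2151893) = sqrt(10113325370004509)/2151893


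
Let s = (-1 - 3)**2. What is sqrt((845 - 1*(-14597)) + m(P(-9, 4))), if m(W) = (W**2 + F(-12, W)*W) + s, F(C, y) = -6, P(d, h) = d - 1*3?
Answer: sqrt(15674) ≈ 125.20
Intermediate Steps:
P(d, h) = -3 + d (P(d, h) = d - 3 = -3 + d)
s = 16 (s = (-4)**2 = 16)
m(W) = 16 + W**2 - 6*W (m(W) = (W**2 - 6*W) + 16 = 16 + W**2 - 6*W)
sqrt((845 - 1*(-14597)) + m(P(-9, 4))) = sqrt((845 - 1*(-14597)) + (16 + (-3 - 9)**2 - 6*(-3 - 9))) = sqrt((845 + 14597) + (16 + (-12)**2 - 6*(-12))) = sqrt(15442 + (16 + 144 + 72)) = sqrt(15442 + 232) = sqrt(15674)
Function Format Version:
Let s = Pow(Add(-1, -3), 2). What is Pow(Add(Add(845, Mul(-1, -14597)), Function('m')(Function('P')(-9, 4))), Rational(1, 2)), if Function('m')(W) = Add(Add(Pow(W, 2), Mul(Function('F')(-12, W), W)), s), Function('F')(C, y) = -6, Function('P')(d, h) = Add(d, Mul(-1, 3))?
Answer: Pow(15674, Rational(1, 2)) ≈ 125.20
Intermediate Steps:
Function('P')(d, h) = Add(-3, d) (Function('P')(d, h) = Add(d, -3) = Add(-3, d))
s = 16 (s = Pow(-4, 2) = 16)
Function('m')(W) = Add(16, Pow(W, 2), Mul(-6, W)) (Function('m')(W) = Add(Add(Pow(W, 2), Mul(-6, W)), 16) = Add(16, Pow(W, 2), Mul(-6, W)))
Pow(Add(Add(845, Mul(-1, -14597)), Function('m')(Function('P')(-9, 4))), Rational(1, 2)) = Pow(Add(Add(845, Mul(-1, -14597)), Add(16, Pow(Add(-3, -9), 2), Mul(-6, Add(-3, -9)))), Rational(1, 2)) = Pow(Add(Add(845, 14597), Add(16, Pow(-12, 2), Mul(-6, -12))), Rational(1, 2)) = Pow(Add(15442, Add(16, 144, 72)), Rational(1, 2)) = Pow(Add(15442, 232), Rational(1, 2)) = Pow(15674, Rational(1, 2))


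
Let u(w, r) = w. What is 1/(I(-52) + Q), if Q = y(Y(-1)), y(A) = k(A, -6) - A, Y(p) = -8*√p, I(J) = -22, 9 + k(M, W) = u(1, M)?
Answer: -15/482 - 2*I/241 ≈ -0.03112 - 0.0082988*I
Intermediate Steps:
k(M, W) = -8 (k(M, W) = -9 + 1 = -8)
y(A) = -8 - A
Q = -8 + 8*I (Q = -8 - (-8)*√(-1) = -8 - (-8)*I = -8 + 8*I ≈ -8.0 + 8.0*I)
1/(I(-52) + Q) = 1/(-22 + (-8 + 8*I)) = 1/(-30 + 8*I) = (-30 - 8*I)/964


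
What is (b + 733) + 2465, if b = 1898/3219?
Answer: 10296260/3219 ≈ 3198.6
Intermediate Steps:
b = 1898/3219 (b = 1898*(1/3219) = 1898/3219 ≈ 0.58962)
(b + 733) + 2465 = (1898/3219 + 733) + 2465 = 2361425/3219 + 2465 = 10296260/3219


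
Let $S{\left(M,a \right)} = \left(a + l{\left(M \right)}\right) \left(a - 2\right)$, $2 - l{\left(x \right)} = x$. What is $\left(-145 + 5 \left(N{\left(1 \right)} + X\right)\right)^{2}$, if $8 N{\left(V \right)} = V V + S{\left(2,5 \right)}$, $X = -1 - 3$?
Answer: $24025$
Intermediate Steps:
$l{\left(x \right)} = 2 - x$
$X = -4$ ($X = -1 - 3 = -4$)
$S{\left(M,a \right)} = \left(-2 + a\right) \left(2 + a - M\right)$ ($S{\left(M,a \right)} = \left(a - \left(-2 + M\right)\right) \left(a - 2\right) = \left(2 + a - M\right) \left(-2 + a\right) = \left(-2 + a\right) \left(2 + a - M\right)$)
$N{\left(V \right)} = \frac{15}{8} + \frac{V^{2}}{8}$ ($N{\left(V \right)} = \frac{V V + \left(-4 + 5^{2} + 2 \cdot 2 - 2 \cdot 5\right)}{8} = \frac{V^{2} + \left(-4 + 25 + 4 - 10\right)}{8} = \frac{V^{2} + 15}{8} = \frac{15 + V^{2}}{8} = \frac{15}{8} + \frac{V^{2}}{8}$)
$\left(-145 + 5 \left(N{\left(1 \right)} + X\right)\right)^{2} = \left(-145 + 5 \left(\left(\frac{15}{8} + \frac{1^{2}}{8}\right) - 4\right)\right)^{2} = \left(-145 + 5 \left(\left(\frac{15}{8} + \frac{1}{8} \cdot 1\right) - 4\right)\right)^{2} = \left(-145 + 5 \left(\left(\frac{15}{8} + \frac{1}{8}\right) - 4\right)\right)^{2} = \left(-145 + 5 \left(2 - 4\right)\right)^{2} = \left(-145 + 5 \left(-2\right)\right)^{2} = \left(-145 - 10\right)^{2} = \left(-155\right)^{2} = 24025$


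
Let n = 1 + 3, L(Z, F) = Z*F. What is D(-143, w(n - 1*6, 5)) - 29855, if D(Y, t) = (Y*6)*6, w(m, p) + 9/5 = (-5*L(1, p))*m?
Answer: -35003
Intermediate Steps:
L(Z, F) = F*Z
n = 4
w(m, p) = -9/5 - 5*m*p (w(m, p) = -9/5 + (-5*p)*m = -9/5 - 5*m*p)
D(Y, t) = 36*Y (D(Y, t) = (6*Y)*6 = 36*Y)
D(-143, w(n - 1*6, 5)) - 29855 = 36*(-143) - 29855 = -5148 - 29855 = -35003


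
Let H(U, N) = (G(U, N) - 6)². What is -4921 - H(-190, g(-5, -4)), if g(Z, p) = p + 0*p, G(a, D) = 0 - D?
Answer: -4925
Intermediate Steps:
G(a, D) = -D
g(Z, p) = p (g(Z, p) = p + 0 = p)
H(U, N) = (-6 - N)² (H(U, N) = (-N - 6)² = (-6 - N)²)
-4921 - H(-190, g(-5, -4)) = -4921 - (6 - 4)² = -4921 - 1*2² = -4921 - 1*4 = -4921 - 4 = -4925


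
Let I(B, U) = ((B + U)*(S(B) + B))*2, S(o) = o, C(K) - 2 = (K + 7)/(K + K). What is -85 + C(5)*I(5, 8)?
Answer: 747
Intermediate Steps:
C(K) = 2 + (7 + K)/(2*K) (C(K) = 2 + (K + 7)/(K + K) = 2 + (7 + K)/((2*K)) = 2 + (7 + K)*(1/(2*K)) = 2 + (7 + K)/(2*K))
I(B, U) = 4*B*(B + U) (I(B, U) = ((B + U)*(B + B))*2 = ((B + U)*(2*B))*2 = (2*B*(B + U))*2 = 4*B*(B + U))
-85 + C(5)*I(5, 8) = -85 + ((½)*(7 + 5*5)/5)*(4*5*(5 + 8)) = -85 + ((½)*(⅕)*(7 + 25))*(4*5*13) = -85 + ((½)*(⅕)*32)*260 = -85 + (16/5)*260 = -85 + 832 = 747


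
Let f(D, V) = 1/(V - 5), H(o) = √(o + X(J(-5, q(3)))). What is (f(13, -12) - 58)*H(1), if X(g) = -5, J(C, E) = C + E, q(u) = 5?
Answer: -1974*I/17 ≈ -116.12*I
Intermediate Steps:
H(o) = √(-5 + o) (H(o) = √(o - 5) = √(-5 + o))
f(D, V) = 1/(-5 + V)
(f(13, -12) - 58)*H(1) = (1/(-5 - 12) - 58)*√(-5 + 1) = (1/(-17) - 58)*√(-4) = (-1/17 - 58)*(2*I) = -1974*I/17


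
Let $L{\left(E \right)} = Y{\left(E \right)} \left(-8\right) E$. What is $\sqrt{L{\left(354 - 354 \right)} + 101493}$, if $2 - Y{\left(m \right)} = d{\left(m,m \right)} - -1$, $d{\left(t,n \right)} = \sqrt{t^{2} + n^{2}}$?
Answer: $9 \sqrt{1253} \approx 318.58$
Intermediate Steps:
$d{\left(t,n \right)} = \sqrt{n^{2} + t^{2}}$
$Y{\left(m \right)} = 1 - \sqrt{2} \sqrt{m^{2}}$ ($Y{\left(m \right)} = 2 - \left(\sqrt{m^{2} + m^{2}} - -1\right) = 2 - \left(\sqrt{2 m^{2}} + 1\right) = 2 - \left(\sqrt{2} \sqrt{m^{2}} + 1\right) = 2 - \left(1 + \sqrt{2} \sqrt{m^{2}}\right) = 1 - \sqrt{2} \sqrt{m^{2}}$)
$L{\left(E \right)} = E \left(-8 + 8 \sqrt{2} \sqrt{E^{2}}\right)$ ($L{\left(E \right)} = \left(1 - \sqrt{2} \sqrt{E^{2}}\right) \left(-8\right) E = \left(-8 + 8 \sqrt{2} \sqrt{E^{2}}\right) E = E \left(-8 + 8 \sqrt{2} \sqrt{E^{2}}\right)$)
$\sqrt{L{\left(354 - 354 \right)} + 101493} = \sqrt{8 \left(354 - 354\right) \left(-1 + \sqrt{2} \sqrt{\left(354 - 354\right)^{2}}\right) + 101493} = \sqrt{8 \cdot 0 \left(-1 + \sqrt{2} \sqrt{0^{2}}\right) + 101493} = \sqrt{8 \cdot 0 \left(-1 + \sqrt{2} \sqrt{0}\right) + 101493} = \sqrt{8 \cdot 0 \left(-1 + \sqrt{2} \cdot 0\right) + 101493} = \sqrt{8 \cdot 0 \left(-1 + 0\right) + 101493} = \sqrt{8 \cdot 0 \left(-1\right) + 101493} = \sqrt{0 + 101493} = \sqrt{101493} = 9 \sqrt{1253}$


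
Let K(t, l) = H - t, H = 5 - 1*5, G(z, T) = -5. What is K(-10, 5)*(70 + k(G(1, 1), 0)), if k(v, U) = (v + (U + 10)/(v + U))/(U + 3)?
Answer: 2030/3 ≈ 676.67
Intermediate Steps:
H = 0 (H = 5 - 5 = 0)
K(t, l) = -t (K(t, l) = 0 - t = -t)
k(v, U) = (v + (10 + U)/(U + v))/(3 + U)
K(-10, 5)*(70 + k(G(1, 1), 0)) = (-1*(-10))*(70 + (10 + 0 + (-5)² + 0*(-5))/(0² + 3*0 + 3*(-5) + 0*(-5))) = 10*(70 + (10 + 0 + 25 + 0)/(0 + 0 - 15 + 0)) = 10*(70 + 35/(-15)) = 10*(70 - 1/15*35) = 10*(70 - 7/3) = 10*(203/3) = 2030/3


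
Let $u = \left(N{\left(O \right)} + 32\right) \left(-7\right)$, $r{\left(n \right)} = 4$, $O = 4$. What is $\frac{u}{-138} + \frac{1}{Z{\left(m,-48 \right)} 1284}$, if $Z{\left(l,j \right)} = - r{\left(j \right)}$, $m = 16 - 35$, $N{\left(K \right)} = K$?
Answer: $\frac{215689}{118128} \approx 1.8259$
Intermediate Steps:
$m = -19$ ($m = 16 - 35 = -19$)
$Z{\left(l,j \right)} = -4$ ($Z{\left(l,j \right)} = \left(-1\right) 4 = -4$)
$u = -252$ ($u = \left(4 + 32\right) \left(-7\right) = 36 \left(-7\right) = -252$)
$\frac{u}{-138} + \frac{1}{Z{\left(m,-48 \right)} 1284} = - \frac{252}{-138} + \frac{1}{\left(-4\right) 1284} = \left(-252\right) \left(- \frac{1}{138}\right) - \frac{1}{5136} = \frac{42}{23} - \frac{1}{5136} = \frac{215689}{118128}$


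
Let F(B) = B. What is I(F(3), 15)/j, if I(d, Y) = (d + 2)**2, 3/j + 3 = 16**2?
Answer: 6325/3 ≈ 2108.3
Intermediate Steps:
j = 3/253 (j = 3/(-3 + 16**2) = 3/(-3 + 256) = 3/253 ≈ 0.011858)
I(d, Y) = (2 + d)**2
I(F(3), 15)/j = (2 + 3)**2/(3/253) = 5**2*(253/3) = 25*(253/3) = 6325/3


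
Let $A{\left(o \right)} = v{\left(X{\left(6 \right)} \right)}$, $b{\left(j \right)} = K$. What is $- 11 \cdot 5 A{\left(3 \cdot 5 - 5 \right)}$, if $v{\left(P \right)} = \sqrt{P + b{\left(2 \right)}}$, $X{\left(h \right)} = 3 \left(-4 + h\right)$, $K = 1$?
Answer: $- 55 \sqrt{7} \approx -145.52$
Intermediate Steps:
$b{\left(j \right)} = 1$
$X{\left(h \right)} = -12 + 3 h$
$v{\left(P \right)} = \sqrt{1 + P}$ ($v{\left(P \right)} = \sqrt{P + 1} = \sqrt{1 + P}$)
$A{\left(o \right)} = \sqrt{7}$ ($A{\left(o \right)} = \sqrt{1 + \left(-12 + 3 \cdot 6\right)} = \sqrt{1 + \left(-12 + 18\right)} = \sqrt{1 + 6} = \sqrt{7}$)
$- 11 \cdot 5 A{\left(3 \cdot 5 - 5 \right)} = - 11 \cdot 5 \sqrt{7} = - 55 \sqrt{7}$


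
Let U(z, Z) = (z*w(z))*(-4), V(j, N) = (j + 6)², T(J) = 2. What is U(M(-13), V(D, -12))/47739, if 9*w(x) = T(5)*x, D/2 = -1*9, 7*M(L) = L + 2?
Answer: -968/21052899 ≈ -4.5979e-5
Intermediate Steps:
M(L) = 2/7 + L/7 (M(L) = (L + 2)/7 = (2 + L)/7 = 2/7 + L/7)
D = -18 (D = 2*(-1*9) = 2*(-9) = -18)
w(x) = 2*x/9 (w(x) = (2*x)/9 = 2*x/9)
V(j, N) = (6 + j)²
U(z, Z) = -8*z²/9 (U(z, Z) = (z*(2*z/9))*(-4) = (2*z²/9)*(-4) = -8*z²/9)
U(M(-13), V(D, -12))/47739 = -8*(2/7 + (⅐)*(-13))²/9/47739 = -8*(2/7 - 13/7)²/9*(1/47739) = -8*(-11/7)²/9*(1/47739) = -8/9*121/49*(1/47739) = -968/441*1/47739 = -968/21052899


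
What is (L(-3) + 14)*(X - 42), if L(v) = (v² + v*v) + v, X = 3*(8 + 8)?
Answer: 174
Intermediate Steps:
X = 48 (X = 3*16 = 48)
L(v) = v + 2*v² (L(v) = (v² + v²) + v = 2*v² + v = v + 2*v²)
(L(-3) + 14)*(X - 42) = (-3*(1 + 2*(-3)) + 14)*(48 - 42) = (-3*(1 - 6) + 14)*6 = (-3*(-5) + 14)*6 = (15 + 14)*6 = 29*6 = 174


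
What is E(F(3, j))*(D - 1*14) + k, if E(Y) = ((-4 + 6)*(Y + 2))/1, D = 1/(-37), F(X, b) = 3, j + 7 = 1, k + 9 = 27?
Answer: -4524/37 ≈ -122.27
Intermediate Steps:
k = 18 (k = -9 + 27 = 18)
j = -6 (j = -7 + 1 = -6)
D = -1/37 ≈ -0.027027
E(Y) = 4 + 2*Y (E(Y) = (2*(2 + Y))*1 = (4 + 2*Y)*1 = 4 + 2*Y)
E(F(3, j))*(D - 1*14) + k = (4 + 2*3)*(-1/37 - 1*14) + 18 = (4 + 6)*(-1/37 - 14) + 18 = 10*(-519/37) + 18 = -5190/37 + 18 = -4524/37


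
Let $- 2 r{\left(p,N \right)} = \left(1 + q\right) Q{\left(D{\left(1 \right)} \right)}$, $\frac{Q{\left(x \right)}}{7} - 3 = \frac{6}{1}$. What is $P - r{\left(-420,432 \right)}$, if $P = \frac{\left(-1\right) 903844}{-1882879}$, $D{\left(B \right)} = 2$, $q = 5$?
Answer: $\frac{356767975}{1882879} \approx 189.48$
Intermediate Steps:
$Q{\left(x \right)} = 63$ ($Q{\left(x \right)} = 21 + 7 \cdot \frac{6}{1} = 21 + 7 \cdot 6 \cdot 1 = 21 + 7 \cdot 6 = 21 + 42 = 63$)
$r{\left(p,N \right)} = -189$ ($r{\left(p,N \right)} = - \frac{\left(1 + 5\right) 63}{2} = - \frac{6 \cdot 63}{2} = \left(- \frac{1}{2}\right) 378 = -189$)
$P = \frac{903844}{1882879}$ ($P = \left(-903844\right) \left(- \frac{1}{1882879}\right) = \frac{903844}{1882879} \approx 0.48003$)
$P - r{\left(-420,432 \right)} = \frac{903844}{1882879} - -189 = \frac{903844}{1882879} + 189 = \frac{356767975}{1882879}$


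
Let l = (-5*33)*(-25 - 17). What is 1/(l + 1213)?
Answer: 1/8143 ≈ 0.00012280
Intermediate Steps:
l = 6930 (l = -165*(-42) = 6930)
1/(l + 1213) = 1/(6930 + 1213) = 1/8143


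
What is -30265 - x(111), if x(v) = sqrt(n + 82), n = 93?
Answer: -30265 - 5*sqrt(7) ≈ -30278.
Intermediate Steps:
x(v) = 5*sqrt(7) (x(v) = sqrt(93 + 82) = sqrt(175) = 5*sqrt(7))
-30265 - x(111) = -30265 - 5*sqrt(7)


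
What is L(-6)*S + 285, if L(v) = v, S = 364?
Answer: -1899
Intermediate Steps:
L(-6)*S + 285 = -6*364 + 285 = -2184 + 285 = -1899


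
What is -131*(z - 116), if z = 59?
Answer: 7467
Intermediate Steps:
-131*(z - 116) = -131*(59 - 116) = -131*(-57) = 7467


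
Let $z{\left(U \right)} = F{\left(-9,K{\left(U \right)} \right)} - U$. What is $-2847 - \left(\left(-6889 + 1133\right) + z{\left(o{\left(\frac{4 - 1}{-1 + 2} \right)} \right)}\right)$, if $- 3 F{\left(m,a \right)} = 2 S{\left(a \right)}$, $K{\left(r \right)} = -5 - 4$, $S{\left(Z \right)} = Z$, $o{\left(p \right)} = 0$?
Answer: $2903$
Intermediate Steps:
$K{\left(r \right)} = -9$ ($K{\left(r \right)} = -5 - 4 = -9$)
$F{\left(m,a \right)} = - \frac{2 a}{3}$
$z{\left(U \right)} = 6 - U$ ($z{\left(U \right)} = \left(- \frac{2}{3}\right) \left(-9\right) - U = 6 - U$)
$-2847 - \left(\left(-6889 + 1133\right) + z{\left(o{\left(\frac{4 - 1}{-1 + 2} \right)} \right)}\right) = -2847 - \left(\left(-6889 + 1133\right) + \left(6 - 0\right)\right) = -2847 - \left(-5756 + \left(6 + 0\right)\right) = -2847 - \left(-5756 + 6\right) = -2847 - -5750 = -2847 + 5750 = 2903$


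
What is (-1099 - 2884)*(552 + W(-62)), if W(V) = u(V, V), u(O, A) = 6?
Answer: -2222514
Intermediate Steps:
W(V) = 6
(-1099 - 2884)*(552 + W(-62)) = (-1099 - 2884)*(552 + 6) = -3983*558 = -2222514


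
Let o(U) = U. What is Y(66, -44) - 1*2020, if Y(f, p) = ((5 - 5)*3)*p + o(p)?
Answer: -2064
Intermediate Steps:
Y(f, p) = p (Y(f, p) = ((5 - 5)*3)*p + p = (0*3)*p + p = 0*p + p = 0 + p = p)
Y(66, -44) - 1*2020 = -44 - 1*2020 = -44 - 2020 = -2064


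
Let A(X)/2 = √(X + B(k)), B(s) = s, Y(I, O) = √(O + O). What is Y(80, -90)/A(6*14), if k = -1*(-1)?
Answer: 3*I*√17/17 ≈ 0.72761*I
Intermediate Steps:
k = 1
Y(I, O) = √2*√O (Y(I, O) = √(2*O) = √2*√O)
A(X) = 2*√(1 + X) (A(X) = 2*√(X + 1) = 2*√(1 + X))
Y(80, -90)/A(6*14) = (√2*√(-90))/((2*√(1 + 6*14))) = (√2*(3*I*√10))/((2*√(1 + 84))) = (6*I*√5)/((2*√85)) = (6*I*√5)*(√85/170) = 3*I*√17/17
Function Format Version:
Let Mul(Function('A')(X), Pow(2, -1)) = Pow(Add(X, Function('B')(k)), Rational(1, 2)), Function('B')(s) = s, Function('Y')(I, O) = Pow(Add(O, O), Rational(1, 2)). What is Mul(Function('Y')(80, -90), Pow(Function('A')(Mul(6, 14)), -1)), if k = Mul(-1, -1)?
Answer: Mul(Rational(3, 17), I, Pow(17, Rational(1, 2))) ≈ Mul(0.72761, I)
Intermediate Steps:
k = 1
Function('Y')(I, O) = Mul(Pow(2, Rational(1, 2)), Pow(O, Rational(1, 2))) (Function('Y')(I, O) = Pow(Mul(2, O), Rational(1, 2)) = Mul(Pow(2, Rational(1, 2)), Pow(O, Rational(1, 2))))
Function('A')(X) = Mul(2, Pow(Add(1, X), Rational(1, 2))) (Function('A')(X) = Mul(2, Pow(Add(X, 1), Rational(1, 2))) = Mul(2, Pow(Add(1, X), Rational(1, 2))))
Mul(Function('Y')(80, -90), Pow(Function('A')(Mul(6, 14)), -1)) = Mul(Mul(Pow(2, Rational(1, 2)), Pow(-90, Rational(1, 2))), Pow(Mul(2, Pow(Add(1, Mul(6, 14)), Rational(1, 2))), -1)) = Mul(Mul(Pow(2, Rational(1, 2)), Mul(3, I, Pow(10, Rational(1, 2)))), Pow(Mul(2, Pow(Add(1, 84), Rational(1, 2))), -1)) = Mul(Mul(6, I, Pow(5, Rational(1, 2))), Pow(Mul(2, Pow(85, Rational(1, 2))), -1)) = Mul(Mul(6, I, Pow(5, Rational(1, 2))), Mul(Rational(1, 170), Pow(85, Rational(1, 2)))) = Mul(Rational(3, 17), I, Pow(17, Rational(1, 2)))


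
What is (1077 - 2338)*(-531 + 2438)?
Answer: -2404727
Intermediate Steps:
(1077 - 2338)*(-531 + 2438) = -1261*1907 = -2404727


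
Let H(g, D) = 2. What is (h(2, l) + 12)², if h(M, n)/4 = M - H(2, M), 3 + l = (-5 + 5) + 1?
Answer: 144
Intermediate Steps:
l = -2 (l = -3 + ((-5 + 5) + 1) = -3 + (0 + 1) = -3 + 1 = -2)
h(M, n) = -8 + 4*M (h(M, n) = 4*(M - 1*2) = 4*(M - 2) = 4*(-2 + M) = -8 + 4*M)
(h(2, l) + 12)² = ((-8 + 4*2) + 12)² = ((-8 + 8) + 12)² = (0 + 12)² = 12² = 144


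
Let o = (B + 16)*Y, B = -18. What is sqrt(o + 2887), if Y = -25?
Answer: sqrt(2937) ≈ 54.194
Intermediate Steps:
o = 50 (o = (-18 + 16)*(-25) = -2*(-25) = 50)
sqrt(o + 2887) = sqrt(50 + 2887) = sqrt(2937)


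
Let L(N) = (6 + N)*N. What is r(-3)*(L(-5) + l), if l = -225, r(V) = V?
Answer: 690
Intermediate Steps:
L(N) = N*(6 + N)
r(-3)*(L(-5) + l) = -3*(-5*(6 - 5) - 225) = -3*(-5*1 - 225) = -3*(-5 - 225) = -3*(-230) = 690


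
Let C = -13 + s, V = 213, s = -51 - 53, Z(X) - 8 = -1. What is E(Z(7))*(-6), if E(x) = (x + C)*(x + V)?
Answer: 145200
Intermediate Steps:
Z(X) = 7 (Z(X) = 8 - 1 = 7)
s = -104
C = -117 (C = -13 - 104 = -117)
E(x) = (-117 + x)*(213 + x) (E(x) = (x - 117)*(x + 213) = (-117 + x)*(213 + x))
E(Z(7))*(-6) = (-24921 + 7² + 96*7)*(-6) = (-24921 + 49 + 672)*(-6) = -24200*(-6) = 145200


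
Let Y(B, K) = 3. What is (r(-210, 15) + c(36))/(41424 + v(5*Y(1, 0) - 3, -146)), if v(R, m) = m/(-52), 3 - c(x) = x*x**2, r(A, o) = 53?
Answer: -1211600/1077097 ≈ -1.1249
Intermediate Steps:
c(x) = 3 - x**3 (c(x) = 3 - x*x**2 = 3 - x**3)
v(R, m) = -m/52 (v(R, m) = m*(-1/52) = -m/52)
(r(-210, 15) + c(36))/(41424 + v(5*Y(1, 0) - 3, -146)) = (53 + (3 - 1*36**3))/(41424 - 1/52*(-146)) = (53 + (3 - 1*46656))/(41424 + 73/26) = (53 + (3 - 46656))/(1077097/26) = (53 - 46653)*(26/1077097) = -46600*26/1077097 = -1211600/1077097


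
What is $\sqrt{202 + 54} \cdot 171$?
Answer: $2736$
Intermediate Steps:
$\sqrt{202 + 54} \cdot 171 = \sqrt{256} \cdot 171 = 16 \cdot 171 = 2736$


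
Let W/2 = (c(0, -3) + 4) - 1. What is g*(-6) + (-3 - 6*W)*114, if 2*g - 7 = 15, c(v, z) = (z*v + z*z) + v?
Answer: -16824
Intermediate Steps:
c(v, z) = v + z**2 + v*z (c(v, z) = (v*z + z**2) + v = (z**2 + v*z) + v = v + z**2 + v*z)
g = 11 (g = 7/2 + (1/2)*15 = 7/2 + 15/2 = 11)
W = 24 (W = 2*(((0 + (-3)**2 + 0*(-3)) + 4) - 1) = 2*(((0 + 9 + 0) + 4) - 1) = 2*((9 + 4) - 1) = 2*(13 - 1) = 2*12 = 24)
g*(-6) + (-3 - 6*W)*114 = 11*(-6) + (-3 - 6*24)*114 = -66 + (-3 - 144)*114 = -66 - 147*114 = -66 - 16758 = -16824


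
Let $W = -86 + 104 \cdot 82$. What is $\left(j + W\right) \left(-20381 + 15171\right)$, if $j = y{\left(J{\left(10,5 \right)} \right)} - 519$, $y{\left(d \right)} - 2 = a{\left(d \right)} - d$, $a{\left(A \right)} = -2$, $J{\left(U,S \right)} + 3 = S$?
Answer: $-41268410$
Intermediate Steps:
$J{\left(U,S \right)} = -3 + S$
$y{\left(d \right)} = - d$ ($y{\left(d \right)} = 2 - \left(2 + d\right) = - d$)
$W = 8442$ ($W = -86 + 8528 = 8442$)
$j = -521$ ($j = - (-3 + 5) - 519 = \left(-1\right) 2 - 519 = -2 - 519 = -521$)
$\left(j + W\right) \left(-20381 + 15171\right) = \left(-521 + 8442\right) \left(-20381 + 15171\right) = 7921 \left(-5210\right) = -41268410$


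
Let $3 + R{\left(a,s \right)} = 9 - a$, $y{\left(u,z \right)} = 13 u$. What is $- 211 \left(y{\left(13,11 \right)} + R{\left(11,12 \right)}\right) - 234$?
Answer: $-34838$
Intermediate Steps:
$R{\left(a,s \right)} = 6 - a$ ($R{\left(a,s \right)} = -3 - \left(-9 + a\right) = 6 - a$)
$- 211 \left(y{\left(13,11 \right)} + R{\left(11,12 \right)}\right) - 234 = - 211 \left(13 \cdot 13 + \left(6 - 11\right)\right) - 234 = - 211 \left(169 + \left(6 - 11\right)\right) - 234 = - 211 \left(169 - 5\right) - 234 = \left(-211\right) 164 - 234 = -34604 - 234 = -34838$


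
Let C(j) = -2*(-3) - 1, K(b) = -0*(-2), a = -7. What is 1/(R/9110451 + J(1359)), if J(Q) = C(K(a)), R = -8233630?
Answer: 9110451/37318625 ≈ 0.24413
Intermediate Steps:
K(b) = 0 (K(b) = -1*0 = 0)
C(j) = 5 (C(j) = 6 - 1 = 5)
J(Q) = 5
1/(R/9110451 + J(1359)) = 1/(-8233630/9110451 + 5) = 1/(37318625/9110451) = 9110451/37318625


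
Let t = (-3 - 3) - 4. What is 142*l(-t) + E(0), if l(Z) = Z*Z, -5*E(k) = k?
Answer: 14200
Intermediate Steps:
E(k) = -k/5
t = -10 (t = -6 - 4 = -10)
l(Z) = Z²
142*l(-t) + E(0) = 142*(-1*(-10))² - ⅕*0 = 142*10² + 0 = 142*100 + 0 = 14200 + 0 = 14200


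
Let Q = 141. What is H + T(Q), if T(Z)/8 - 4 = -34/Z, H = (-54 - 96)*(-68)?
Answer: 1442440/141 ≈ 10230.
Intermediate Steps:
H = 10200 (H = -150*(-68) = 10200)
T(Z) = 32 - 272/Z (T(Z) = 32 + 8*(-34/Z) = 32 - 272/Z)
H + T(Q) = 10200 + (32 - 272/141) = 10200 + 4240/141 = 1442440/141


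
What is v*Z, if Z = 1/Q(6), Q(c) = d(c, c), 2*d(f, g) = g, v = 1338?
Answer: 446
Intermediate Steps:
d(f, g) = g/2
Q(c) = c/2
Z = 1/3 (Z = 1/((1/2)*6) = 1/3 ≈ 0.33333)
v*Z = 1338*(1/3) = 446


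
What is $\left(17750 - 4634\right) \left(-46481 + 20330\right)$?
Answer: $-342996516$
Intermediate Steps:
$\left(17750 - 4634\right) \left(-46481 + 20330\right) = \left(17750 - 4634\right) \left(-26151\right) = 13116 \left(-26151\right) = -342996516$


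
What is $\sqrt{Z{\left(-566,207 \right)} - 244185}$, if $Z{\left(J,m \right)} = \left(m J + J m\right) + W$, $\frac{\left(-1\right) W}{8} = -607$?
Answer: $i \sqrt{473653} \approx 688.22 i$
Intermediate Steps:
$W = 4856$ ($W = \left(-8\right) \left(-607\right) = 4856$)
$Z{\left(J,m \right)} = 4856 + 2 J m$ ($Z{\left(J,m \right)} = \left(m J + J m\right) + 4856 = \left(J m + J m\right) + 4856 = 2 J m + 4856 = 4856 + 2 J m$)
$\sqrt{Z{\left(-566,207 \right)} - 244185} = \sqrt{\left(4856 + 2 \left(-566\right) 207\right) - 244185} = \sqrt{\left(4856 - 234324\right) - 244185} = \sqrt{-229468 - 244185} = \sqrt{-473653} = i \sqrt{473653}$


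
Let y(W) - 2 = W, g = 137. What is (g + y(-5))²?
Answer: 17956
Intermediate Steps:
y(W) = 2 + W
(g + y(-5))² = (137 + (2 - 5))² = (137 - 3)² = 134² = 17956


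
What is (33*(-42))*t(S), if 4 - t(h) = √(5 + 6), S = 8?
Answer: -5544 + 1386*√11 ≈ -947.16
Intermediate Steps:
t(h) = 4 - √11 (t(h) = 4 - √(5 + 6) = 4 - √11)
(33*(-42))*t(S) = (33*(-42))*(4 - √11) = -1386*(4 - √11) = -5544 + 1386*√11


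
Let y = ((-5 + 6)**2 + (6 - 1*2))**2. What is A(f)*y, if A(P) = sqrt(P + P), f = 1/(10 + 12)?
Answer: 25*sqrt(11)/11 ≈ 7.5378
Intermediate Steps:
f = 1/22 ≈ 0.045455
A(P) = sqrt(2)*sqrt(P) (A(P) = sqrt(2*P) = sqrt(2)*sqrt(P))
y = 25 (y = (1**2 + (6 - 2))**2 = (1 + 4)**2 = 5**2 = 25)
A(f)*y = (sqrt(2)*sqrt(1/22))*25 = (sqrt(2)*(sqrt(22)/22))*25 = (sqrt(11)/11)*25 = 25*sqrt(11)/11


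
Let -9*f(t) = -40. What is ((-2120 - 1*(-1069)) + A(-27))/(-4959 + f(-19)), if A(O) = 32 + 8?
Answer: 9099/44591 ≈ 0.20405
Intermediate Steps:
A(O) = 40
f(t) = 40/9 (f(t) = -⅑*(-40) = 40/9)
((-2120 - 1*(-1069)) + A(-27))/(-4959 + f(-19)) = ((-2120 - 1*(-1069)) + 40)/(-4959 + 40/9) = ((-2120 + 1069) + 40)/(-44591/9) = (-1051 + 40)*(-9/44591) = -1011*(-9/44591) = 9099/44591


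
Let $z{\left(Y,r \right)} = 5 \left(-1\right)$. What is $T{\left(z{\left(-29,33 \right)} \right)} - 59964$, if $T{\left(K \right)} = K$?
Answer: $-59969$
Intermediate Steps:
$z{\left(Y,r \right)} = -5$
$T{\left(z{\left(-29,33 \right)} \right)} - 59964 = -5 - 59964 = -59969$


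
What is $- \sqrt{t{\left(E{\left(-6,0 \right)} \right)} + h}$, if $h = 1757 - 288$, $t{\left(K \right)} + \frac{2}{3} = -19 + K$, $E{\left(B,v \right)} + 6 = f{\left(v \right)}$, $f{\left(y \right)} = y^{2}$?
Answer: $- \frac{\sqrt{12990}}{3} \approx -37.991$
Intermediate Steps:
$E{\left(B,v \right)} = -6 + v^{2}$
$t{\left(K \right)} = - \frac{59}{3} + K$ ($t{\left(K \right)} = - \frac{2}{3} + \left(-19 + K\right) = - \frac{59}{3} + K$)
$h = 1469$ ($h = 1757 - 288 = 1469$)
$- \sqrt{t{\left(E{\left(-6,0 \right)} \right)} + h} = - \sqrt{\left(- \frac{59}{3} - \left(6 - 0^{2}\right)\right) + 1469} = - \sqrt{\left(- \frac{59}{3} + \left(-6 + 0\right)\right) + 1469} = - \sqrt{\left(- \frac{59}{3} - 6\right) + 1469} = - \sqrt{- \frac{77}{3} + 1469} = - \sqrt{\frac{4330}{3}} = - \frac{\sqrt{12990}}{3}$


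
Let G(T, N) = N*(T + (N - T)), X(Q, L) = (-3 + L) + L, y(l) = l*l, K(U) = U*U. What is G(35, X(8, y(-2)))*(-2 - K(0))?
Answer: -50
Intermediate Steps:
K(U) = U²
y(l) = l²
X(Q, L) = -3 + 2*L
G(T, N) = N² (G(T, N) = N*N = N²)
G(35, X(8, y(-2)))*(-2 - K(0)) = (-3 + 2*(-2)²)²*(-2 - 1*0²) = (-3 + 2*4)²*(-2 - 1*0) = (-3 + 8)²*(-2 + 0) = 5²*(-2) = 25*(-2) = -50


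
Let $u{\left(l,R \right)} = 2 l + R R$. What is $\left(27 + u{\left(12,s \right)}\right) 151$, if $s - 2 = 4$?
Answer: $13137$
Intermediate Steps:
$s = 6$ ($s = 2 + 4 = 6$)
$u{\left(l,R \right)} = R^{2} + 2 l$ ($u{\left(l,R \right)} = 2 l + R^{2} = R^{2} + 2 l$)
$\left(27 + u{\left(12,s \right)}\right) 151 = \left(27 + \left(6^{2} + 2 \cdot 12\right)\right) 151 = \left(27 + \left(36 + 24\right)\right) 151 = \left(27 + 60\right) 151 = 87 \cdot 151 = 13137$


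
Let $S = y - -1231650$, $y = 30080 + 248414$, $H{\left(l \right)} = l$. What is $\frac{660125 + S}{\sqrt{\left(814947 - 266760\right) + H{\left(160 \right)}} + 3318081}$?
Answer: $\frac{7201128333789}{11009660974214} - \frac{2170269 \sqrt{548347}}{11009660974214} \approx 0.65393$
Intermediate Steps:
$y = 278494$
$S = 1510144$ ($S = 278494 - -1231650 = 278494 + 1231650 = 1510144$)
$\frac{660125 + S}{\sqrt{\left(814947 - 266760\right) + H{\left(160 \right)}} + 3318081} = \frac{660125 + 1510144}{\sqrt{\left(814947 - 266760\right) + 160} + 3318081} = \frac{2170269}{\sqrt{548187 + 160} + 3318081} = \frac{2170269}{\sqrt{548347} + 3318081} = \frac{2170269}{3318081 + \sqrt{548347}}$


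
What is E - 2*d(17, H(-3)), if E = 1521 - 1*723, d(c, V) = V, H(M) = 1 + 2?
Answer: 792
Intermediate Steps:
H(M) = 3
E = 798 (E = 1521 - 723 = 798)
E - 2*d(17, H(-3)) = 798 - 2*3 = 798 - 6 = 792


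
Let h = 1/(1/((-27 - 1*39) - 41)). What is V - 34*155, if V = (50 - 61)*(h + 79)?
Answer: -4962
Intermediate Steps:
h = -107 (h = 1/(1/((-27 - 39) - 41)) = 1/(1/(-66 - 41)) = 1/(1/(-107)) = 1/(-1/107) = -107)
V = 308 (V = (50 - 61)*(-107 + 79) = -11*(-28) = 308)
V - 34*155 = 308 - 34*155 = 308 - 5270 = -4962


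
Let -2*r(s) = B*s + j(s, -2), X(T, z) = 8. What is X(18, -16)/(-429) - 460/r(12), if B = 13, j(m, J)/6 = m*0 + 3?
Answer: 65548/12441 ≈ 5.2687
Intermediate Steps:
j(m, J) = 18 (j(m, J) = 6*(m*0 + 3) = 6*(0 + 3) = 6*3 = 18)
r(s) = -9 - 13*s/2 (r(s) = -(13*s + 18)/2 = -(18 + 13*s)/2 = -9 - 13*s/2)
X(18, -16)/(-429) - 460/r(12) = 8/(-429) - 460/(-9 - 13/2*12) = 8*(-1/429) - 460/(-9 - 78) = -8/429 - 460/(-87) = -8/429 - 460*(-1/87) = -8/429 + 460/87 = 65548/12441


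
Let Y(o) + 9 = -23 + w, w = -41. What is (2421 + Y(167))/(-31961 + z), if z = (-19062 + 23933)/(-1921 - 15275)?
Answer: -40376208/549606227 ≈ -0.073464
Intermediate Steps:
z = -4871/17196 (z = 4871/(-17196) = 4871*(-1/17196) = -4871/17196 ≈ -0.28326)
Y(o) = -73 (Y(o) = -9 + (-23 - 41) = -9 - 64 = -73)
(2421 + Y(167))/(-31961 + z) = (2421 - 73)/(-31961 - 4871/17196) = 2348/(-549606227/17196) = 2348*(-17196/549606227) = -40376208/549606227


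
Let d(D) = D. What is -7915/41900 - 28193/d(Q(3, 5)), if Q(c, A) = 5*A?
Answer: -47259383/41900 ≈ -1127.9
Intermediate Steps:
-7915/41900 - 28193/d(Q(3, 5)) = -7915/41900 - 28193/(5*5) = -7915*1/41900 - 28193/25 = -1583/8380 - 28193*1/25 = -1583/8380 - 28193/25 = -47259383/41900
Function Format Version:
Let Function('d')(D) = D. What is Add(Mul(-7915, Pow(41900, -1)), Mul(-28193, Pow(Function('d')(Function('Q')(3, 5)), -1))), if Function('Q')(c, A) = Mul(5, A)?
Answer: Rational(-47259383, 41900) ≈ -1127.9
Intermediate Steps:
Add(Mul(-7915, Pow(41900, -1)), Mul(-28193, Pow(Function('d')(Function('Q')(3, 5)), -1))) = Add(Mul(-7915, Pow(41900, -1)), Mul(-28193, Pow(Mul(5, 5), -1))) = Add(Mul(-7915, Rational(1, 41900)), Mul(-28193, Pow(25, -1))) = Add(Rational(-1583, 8380), Mul(-28193, Rational(1, 25))) = Add(Rational(-1583, 8380), Rational(-28193, 25)) = Rational(-47259383, 41900)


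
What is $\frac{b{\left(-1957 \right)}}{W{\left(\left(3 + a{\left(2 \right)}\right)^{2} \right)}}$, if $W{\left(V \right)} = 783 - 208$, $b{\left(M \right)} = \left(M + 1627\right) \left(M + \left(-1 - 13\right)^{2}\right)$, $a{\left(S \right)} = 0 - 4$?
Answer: $\frac{116226}{115} \approx 1010.7$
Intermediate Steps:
$a{\left(S \right)} = -4$ ($a{\left(S \right)} = 0 - 4 = -4$)
$b{\left(M \right)} = \left(196 + M\right) \left(1627 + M\right)$ ($b{\left(M \right)} = \left(1627 + M\right) \left(M + \left(-14\right)^{2}\right) = \left(1627 + M\right) \left(M + 196\right) = \left(1627 + M\right) \left(196 + M\right) = \left(196 + M\right) \left(1627 + M\right)$)
$W{\left(V \right)} = 575$
$\frac{b{\left(-1957 \right)}}{W{\left(\left(3 + a{\left(2 \right)}\right)^{2} \right)}} = \frac{318892 + \left(-1957\right)^{2} + 1823 \left(-1957\right)}{575} = \left(318892 + 3829849 - 3567611\right) \frac{1}{575} = 581130 \cdot \frac{1}{575} = \frac{116226}{115}$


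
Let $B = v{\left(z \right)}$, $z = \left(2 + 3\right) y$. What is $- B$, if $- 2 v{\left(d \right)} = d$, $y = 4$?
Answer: $10$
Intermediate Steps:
$z = 20$ ($z = \left(2 + 3\right) 4 = 5 \cdot 4 = 20$)
$v{\left(d \right)} = - \frac{d}{2}$
$B = -10$ ($B = \left(- \frac{1}{2}\right) 20 = -10$)
$- B = \left(-1\right) \left(-10\right) = 10$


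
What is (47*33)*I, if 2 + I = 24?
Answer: 34122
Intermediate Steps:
I = 22 (I = -2 + 24 = 22)
(47*33)*I = (47*33)*22 = 1551*22 = 34122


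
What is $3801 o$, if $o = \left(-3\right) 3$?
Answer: $-34209$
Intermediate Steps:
$o = -9$
$3801 o = 3801 \left(-9\right) = -34209$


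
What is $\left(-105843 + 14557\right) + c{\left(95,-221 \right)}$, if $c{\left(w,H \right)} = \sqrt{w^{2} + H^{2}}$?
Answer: $-91286 + \sqrt{57866} \approx -91046.0$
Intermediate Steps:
$c{\left(w,H \right)} = \sqrt{H^{2} + w^{2}}$
$\left(-105843 + 14557\right) + c{\left(95,-221 \right)} = \left(-105843 + 14557\right) + \sqrt{\left(-221\right)^{2} + 95^{2}} = -91286 + \sqrt{48841 + 9025} = -91286 + \sqrt{57866}$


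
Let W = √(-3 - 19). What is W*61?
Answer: 61*I*√22 ≈ 286.12*I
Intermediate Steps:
W = I*√22 (W = √(-22) = I*√22 ≈ 4.6904*I)
W*61 = (I*√22)*61 = 61*I*√22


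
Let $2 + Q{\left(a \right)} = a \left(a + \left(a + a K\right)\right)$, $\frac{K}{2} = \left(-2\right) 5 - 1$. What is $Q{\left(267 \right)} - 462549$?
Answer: $-1888331$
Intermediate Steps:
$K = -22$ ($K = 2 \left(\left(-2\right) 5 - 1\right) = 2 \left(-10 - 1\right) = 2 \left(-11\right) = -22$)
$Q{\left(a \right)} = -2 - 20 a^{2}$ ($Q{\left(a \right)} = -2 + a \left(a + \left(a + a \left(-22\right)\right)\right) = -2 + a \left(a + \left(a - 22 a\right)\right) = -2 + a \left(a - 21 a\right) = -2 + a \left(- 20 a\right) = -2 - 20 a^{2}$)
$Q{\left(267 \right)} - 462549 = \left(-2 - 20 \cdot 267^{2}\right) - 462549 = \left(-2 - 1425780\right) - 462549 = -1425782 - 462549 = -1888331$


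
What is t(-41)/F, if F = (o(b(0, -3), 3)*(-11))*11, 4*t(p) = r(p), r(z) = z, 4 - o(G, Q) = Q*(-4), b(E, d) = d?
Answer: 41/7744 ≈ 0.0052944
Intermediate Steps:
o(G, Q) = 4 + 4*Q (o(G, Q) = 4 - Q*(-4) = 4 - (-4)*Q = 4 + 4*Q)
t(p) = p/4
F = -1936 (F = ((4 + 4*3)*(-11))*11 = ((4 + 12)*(-11))*11 = (16*(-11))*11 = -176*11 = -1936)
t(-41)/F = ((¼)*(-41))/(-1936) = -41/4*(-1/1936) = 41/7744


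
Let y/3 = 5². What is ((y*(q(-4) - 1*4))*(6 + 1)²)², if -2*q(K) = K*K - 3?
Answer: 5955980625/4 ≈ 1.4890e+9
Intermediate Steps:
y = 75 (y = 3*5² = 3*25 = 75)
q(K) = 3/2 - K²/2 (q(K) = -(K*K - 3)/2 = -(K² - 3)/2 = -(-3 + K²)/2 = 3/2 - K²/2)
((y*(q(-4) - 1*4))*(6 + 1)²)² = ((75*((3/2 - ½*(-4)²) - 1*4))*(6 + 1)²)² = ((75*((3/2 - ½*16) - 4))*7²)² = ((75*((3/2 - 8) - 4))*49)² = ((75*(-13/2 - 4))*49)² = ((75*(-21/2))*49)² = (-1575/2*49)² = (-77175/2)² = 5955980625/4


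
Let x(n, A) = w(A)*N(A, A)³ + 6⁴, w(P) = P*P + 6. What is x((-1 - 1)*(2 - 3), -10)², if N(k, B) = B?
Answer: 10962927616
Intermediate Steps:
w(P) = 6 + P² (w(P) = P² + 6 = 6 + P²)
x(n, A) = 1296 + A³*(6 + A²) (x(n, A) = (6 + A²)*A³ + 6⁴ = A³*(6 + A²) + 1296 = 1296 + A³*(6 + A²))
x((-1 - 1)*(2 - 3), -10)² = (1296 + (-10)³*(6 + (-10)²))² = (1296 - 1000*(6 + 100))² = (1296 - 1000*106)² = (1296 - 106000)² = (-104704)² = 10962927616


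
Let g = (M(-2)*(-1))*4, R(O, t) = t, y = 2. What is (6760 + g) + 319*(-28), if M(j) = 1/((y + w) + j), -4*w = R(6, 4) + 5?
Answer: -19532/9 ≈ -2170.2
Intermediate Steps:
w = -9/4 (w = -(4 + 5)/4 = -¼*9 = -9/4 ≈ -2.2500)
M(j) = 1/(-¼ + j) (M(j) = 1/((2 - 9/4) + j) = 1/(-¼ + j))
g = 16/9 (g = ((4/(-1 + 4*(-2)))*(-1))*4 = ((4/(-1 - 8))*(-1))*4 = ((4/(-9))*(-1))*4 = ((4*(-⅑))*(-1))*4 = -4/9*(-1)*4 = (4/9)*4 = 16/9 ≈ 1.7778)
(6760 + g) + 319*(-28) = (6760 + 16/9) + 319*(-28) = 60856/9 - 8932 = -19532/9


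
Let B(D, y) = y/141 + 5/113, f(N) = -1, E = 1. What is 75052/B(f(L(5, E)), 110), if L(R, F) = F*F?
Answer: 1195803516/13135 ≈ 91040.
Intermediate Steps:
L(R, F) = F²
B(D, y) = 5/113 + y/141 (B(D, y) = y*(1/141) + 5*(1/113) = y/141 + 5/113 = 5/113 + y/141)
75052/B(f(L(5, E)), 110) = 75052/(5/113 + (1/141)*110) = 75052/(5/113 + 110/141) = 75052/(13135/15933) = 75052*(15933/13135) = 1195803516/13135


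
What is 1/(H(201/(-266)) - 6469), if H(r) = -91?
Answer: -1/6560 ≈ -0.00015244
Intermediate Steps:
1/(H(201/(-266)) - 6469) = 1/(-91 - 6469) = 1/(-6560) = -1/6560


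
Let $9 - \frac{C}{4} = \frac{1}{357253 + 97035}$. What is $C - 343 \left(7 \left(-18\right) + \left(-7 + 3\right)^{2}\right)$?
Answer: $\frac{4289160151}{113572} \approx 37766.0$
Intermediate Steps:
$C = \frac{4088591}{113572}$ ($C = 36 - \frac{4}{357253 + 97035} = 36 - \frac{4}{454288} = 36 - \frac{1}{113572} = \frac{4088591}{113572} \approx 36.0$)
$C - 343 \left(7 \left(-18\right) + \left(-7 + 3\right)^{2}\right) = \frac{4088591}{113572} - 343 \left(7 \left(-18\right) + \left(-7 + 3\right)^{2}\right) = \frac{4088591}{113572} - 343 \left(-126 + \left(-4\right)^{2}\right) = \frac{4088591}{113572} - 343 \left(-126 + 16\right) = \frac{4088591}{113572} - -37730 = \frac{4088591}{113572} + 37730 = \frac{4289160151}{113572}$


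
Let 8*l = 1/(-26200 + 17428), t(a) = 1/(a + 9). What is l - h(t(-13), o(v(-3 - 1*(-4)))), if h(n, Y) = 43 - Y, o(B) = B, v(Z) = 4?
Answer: -2736865/70176 ≈ -39.000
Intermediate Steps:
t(a) = 1/(9 + a)
l = -1/70176 (l = 1/(8*(-26200 + 17428)) = (1/8)/(-8772) = (1/8)*(-1/8772) = -1/70176 ≈ -1.4250e-5)
l - h(t(-13), o(v(-3 - 1*(-4)))) = -1/70176 - (43 - 1*4) = -1/70176 - (43 - 4) = -1/70176 - 1*39 = -1/70176 - 39 = -2736865/70176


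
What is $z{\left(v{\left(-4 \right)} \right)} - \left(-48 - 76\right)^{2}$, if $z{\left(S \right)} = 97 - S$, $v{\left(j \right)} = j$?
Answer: $-15275$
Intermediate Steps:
$z{\left(v{\left(-4 \right)} \right)} - \left(-48 - 76\right)^{2} = \left(97 - -4\right) - \left(-48 - 76\right)^{2} = \left(97 + 4\right) - \left(-124\right)^{2} = 101 - 15376 = -15275$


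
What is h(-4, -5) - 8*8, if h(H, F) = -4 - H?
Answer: -64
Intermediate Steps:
h(-4, -5) - 8*8 = (-4 - 1*(-4)) - 8*8 = (-4 + 4) - 64 = 0 - 64 = -64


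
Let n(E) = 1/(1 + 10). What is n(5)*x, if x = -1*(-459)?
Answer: 459/11 ≈ 41.727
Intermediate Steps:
n(E) = 1/11
x = 459
n(5)*x = (1/11)*459 = 459/11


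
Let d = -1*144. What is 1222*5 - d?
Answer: 6254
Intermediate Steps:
d = -144
1222*5 - d = 1222*5 - 1*(-144) = 6110 + 144 = 6254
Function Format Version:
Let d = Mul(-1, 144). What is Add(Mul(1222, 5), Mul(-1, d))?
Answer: 6254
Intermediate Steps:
d = -144
Add(Mul(1222, 5), Mul(-1, d)) = Add(Mul(1222, 5), Mul(-1, -144)) = Add(6110, 144) = 6254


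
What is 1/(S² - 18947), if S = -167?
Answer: 1/8942 ≈ 0.00011183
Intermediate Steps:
1/(S² - 18947) = 1/((-167)² - 18947) = 1/(27889 - 18947) = 1/8942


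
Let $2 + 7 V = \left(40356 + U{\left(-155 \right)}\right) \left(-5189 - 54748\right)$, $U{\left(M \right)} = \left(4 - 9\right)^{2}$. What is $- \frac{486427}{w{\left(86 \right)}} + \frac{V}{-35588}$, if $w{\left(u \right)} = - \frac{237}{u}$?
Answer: $\frac{10994815265515}{59040492} \approx 1.8623 \cdot 10^{5}$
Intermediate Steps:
$U{\left(M \right)} = 25$ ($U{\left(M \right)} = \left(-5\right)^{2} = 25$)
$V = - \frac{2420315999}{7}$ ($V = - \frac{2}{7} + \frac{\left(40356 + 25\right) \left(-5189 - 54748\right)}{7} = - \frac{2}{7} + \frac{40381 \left(-59937\right)}{7} = - \frac{2}{7} + \frac{1}{7} \left(-2420315997\right) = - \frac{2}{7} - \frac{2420315997}{7} = - \frac{2420315999}{7} \approx -3.4576 \cdot 10^{8}$)
$- \frac{486427}{w{\left(86 \right)}} + \frac{V}{-35588} = - \frac{486427}{\left(-237\right) \frac{1}{86}} - \frac{2420315999}{7 \left(-35588\right)} = - \frac{486427}{\left(-237\right) \frac{1}{86}} - - \frac{2420315999}{249116} = - \frac{486427}{- \frac{237}{86}} + \frac{2420315999}{249116} = \left(-486427\right) \left(- \frac{86}{237}\right) + \frac{2420315999}{249116} = \frac{41832722}{237} + \frac{2420315999}{249116} = \frac{10994815265515}{59040492}$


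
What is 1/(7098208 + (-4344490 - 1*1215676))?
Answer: 1/1538042 ≈ 6.5018e-7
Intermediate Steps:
1/(7098208 + (-4344490 - 1*1215676)) = 1/(7098208 + (-4344490 - 1215676)) = 1/(7098208 - 5560166) = 1/1538042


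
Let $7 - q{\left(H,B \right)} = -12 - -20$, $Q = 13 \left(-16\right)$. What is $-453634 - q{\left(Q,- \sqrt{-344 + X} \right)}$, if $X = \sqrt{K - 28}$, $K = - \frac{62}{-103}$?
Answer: $-453633$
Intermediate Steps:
$K = \frac{62}{103}$ ($K = \left(-62\right) \left(- \frac{1}{103}\right) = \frac{62}{103} \approx 0.60194$)
$X = \frac{i \sqrt{290666}}{103}$ ($X = \sqrt{\frac{62}{103} - 28} = \sqrt{- \frac{2822}{103}} = \frac{i \sqrt{290666}}{103} \approx 5.2343 i$)
$Q = -208$
$q{\left(H,B \right)} = -1$ ($q{\left(H,B \right)} = 7 - \left(-12 - -20\right) = 7 - \left(-12 + 20\right) = 7 - 8 = -1$)
$-453634 - q{\left(Q,- \sqrt{-344 + X} \right)} = -453634 - -1 = -453634 + 1 = -453633$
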